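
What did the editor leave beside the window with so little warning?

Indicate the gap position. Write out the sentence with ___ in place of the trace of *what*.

In situ: The editor did leave what beside the window with so little warning.
'what' is the direct object of 'leave'. The gap is right after 'leave'.

What did the editor leave ___ beside the window with so little warning?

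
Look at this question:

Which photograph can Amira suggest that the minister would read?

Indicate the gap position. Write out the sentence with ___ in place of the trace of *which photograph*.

Which photograph can Amira suggest that the minister would read ___?

In situ: Amira can suggest that the minister would read which photograph.
'which photograph' functions as the direct object of 'read'. The gap is right after 'read'.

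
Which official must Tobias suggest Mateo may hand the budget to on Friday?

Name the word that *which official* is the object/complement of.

Underlying clause: Tobias must suggest Mateo may hand the budget to which official on Friday.
'which official' is the object of the preposition 'to' (recipient of 'hand'). Wh-movement fronts it, leaving a gap right after 'to':
Which official must Tobias suggest Mateo may hand the budget to ___ on Friday?

to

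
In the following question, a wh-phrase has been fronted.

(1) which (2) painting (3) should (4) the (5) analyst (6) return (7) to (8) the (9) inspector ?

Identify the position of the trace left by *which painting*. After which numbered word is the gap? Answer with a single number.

6

Underlying clause: The analyst should return which painting to the inspector.
'which painting' functions as the direct object of 'return'. Wh-movement fronts it, leaving a gap right after 'return':
Which painting should the analyst return ___ to the inspector?
'return' is word 6.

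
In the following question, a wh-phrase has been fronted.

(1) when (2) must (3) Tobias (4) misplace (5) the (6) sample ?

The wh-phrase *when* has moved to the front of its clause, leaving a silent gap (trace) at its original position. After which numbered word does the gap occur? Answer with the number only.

6

In situ: Tobias must misplace the sample when.
'when' functions as the temporal adjunct. It moves to the left edge, and the trace sits right after 'sample':
When must Tobias misplace the sample ___?
'sample' is word 6.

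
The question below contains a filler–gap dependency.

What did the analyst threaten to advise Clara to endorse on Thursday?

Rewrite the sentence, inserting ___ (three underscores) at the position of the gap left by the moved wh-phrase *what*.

In situ: The analyst did threaten to advise Clara to endorse what on Thursday.
The filler 'what' is interpreted as the direct object of 'endorse'. The gap is right after 'endorse'.

What did the analyst threaten to advise Clara to endorse ___ on Thursday?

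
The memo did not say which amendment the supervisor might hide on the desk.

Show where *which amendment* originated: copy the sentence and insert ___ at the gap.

Underlying clause: The supervisor might hide which amendment on the desk.
The filler 'which amendment' is interpreted as the direct object of 'hide'. The gap is right after 'hide'.

The memo did not say which amendment the supervisor might hide ___ on the desk.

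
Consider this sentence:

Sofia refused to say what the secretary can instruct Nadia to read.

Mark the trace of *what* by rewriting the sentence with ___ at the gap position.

Sofia refused to say what the secretary can instruct Nadia to read ___.

Underlying clause: The secretary can instruct Nadia to read what.
'what' functions as the direct object of 'read'. The gap is right after 'read'.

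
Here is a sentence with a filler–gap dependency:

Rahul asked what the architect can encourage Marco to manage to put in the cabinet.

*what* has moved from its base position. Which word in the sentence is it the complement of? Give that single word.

put

Before movement: The architect can encourage Marco to manage to put what in the cabinet.
'what' is the direct object of 'put'. Wh-movement fronts it, leaving a gap right after 'put':
Rahul asked what the architect can encourage Marco to manage to put ___ in the cabinet.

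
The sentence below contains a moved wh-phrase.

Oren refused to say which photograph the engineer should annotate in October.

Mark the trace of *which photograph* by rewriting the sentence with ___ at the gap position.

Oren refused to say which photograph the engineer should annotate ___ in October.

Before movement: The engineer should annotate which photograph in October.
'which photograph' is the direct object of 'annotate'. The gap is right after 'annotate'.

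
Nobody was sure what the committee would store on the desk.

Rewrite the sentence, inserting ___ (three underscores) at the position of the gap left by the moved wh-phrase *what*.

Nobody was sure what the committee would store ___ on the desk.

Underlying clause: The committee would store what on the desk.
The filler 'what' is interpreted as the direct object of 'store'. The gap is right after 'store'.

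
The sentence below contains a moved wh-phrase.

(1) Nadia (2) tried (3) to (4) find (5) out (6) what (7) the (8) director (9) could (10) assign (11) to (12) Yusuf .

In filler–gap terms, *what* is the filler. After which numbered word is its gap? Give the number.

In situ: The director could assign what to Yusuf.
'what' is the direct object of 'assign'. Wh-movement fronts it, leaving a gap right after 'assign':
Nadia tried to find out what the director could assign ___ to Yusuf.
'assign' is word 10.

10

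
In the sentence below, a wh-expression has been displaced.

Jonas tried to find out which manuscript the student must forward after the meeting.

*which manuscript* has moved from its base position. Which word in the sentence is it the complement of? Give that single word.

Underlying clause: The student must forward which manuscript after the meeting.
The filler 'which manuscript' is interpreted as the direct object of 'forward'. Fronting leaves a gap immediately after 'forward':
Jonas tried to find out which manuscript the student must forward ___ after the meeting.

forward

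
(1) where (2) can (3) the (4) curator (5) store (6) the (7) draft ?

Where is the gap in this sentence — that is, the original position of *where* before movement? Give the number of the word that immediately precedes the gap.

7

Before movement: The curator can store the draft where.
The filler 'where' is interpreted as the locative complement of 'store'. It moves to the left edge, and the trace sits right after 'draft':
Where can the curator store the draft ___?
'draft' is word 7.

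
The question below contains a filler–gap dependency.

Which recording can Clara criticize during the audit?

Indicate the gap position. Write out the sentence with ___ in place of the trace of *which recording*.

Which recording can Clara criticize ___ during the audit?

Underlying clause: Clara can criticize which recording during the audit.
'which recording' functions as the direct object of 'criticize'. The gap is right after 'criticize'.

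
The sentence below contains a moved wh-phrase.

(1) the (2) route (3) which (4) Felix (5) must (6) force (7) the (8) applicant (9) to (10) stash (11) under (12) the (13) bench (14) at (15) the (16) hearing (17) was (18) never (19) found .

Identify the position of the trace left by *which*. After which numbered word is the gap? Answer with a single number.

10

'which' functions as the direct object of 'stash'. It moves to the left edge, and the trace sits right after 'stash':
The route which Felix must force the applicant to stash ___ under the bench at the hearing was never found.
'stash' is word 10.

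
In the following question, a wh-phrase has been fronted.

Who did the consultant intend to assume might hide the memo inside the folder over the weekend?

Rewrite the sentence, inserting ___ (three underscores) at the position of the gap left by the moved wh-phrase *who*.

Pre-movement form: The consultant did intend to assume who might hide the memo inside the folder over the weekend.
The filler 'who' is interpreted as the subject of the clause embedded under 'assume'. The gap is right after 'assume'.

Who did the consultant intend to assume ___ might hide the memo inside the folder over the weekend?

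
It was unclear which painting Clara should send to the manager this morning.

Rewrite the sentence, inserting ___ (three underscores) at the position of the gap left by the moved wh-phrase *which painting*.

It was unclear which painting Clara should send ___ to the manager this morning.

Pre-movement form: Clara should send which painting to the manager this morning.
'which painting' is the direct object of 'send'. The gap is right after 'send'.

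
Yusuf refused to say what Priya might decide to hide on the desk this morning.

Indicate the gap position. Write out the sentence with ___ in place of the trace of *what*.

Yusuf refused to say what Priya might decide to hide ___ on the desk this morning.

Pre-movement form: Priya might decide to hide what on the desk this morning.
The filler 'what' is interpreted as the direct object of 'hide'. The gap is right after 'hide'.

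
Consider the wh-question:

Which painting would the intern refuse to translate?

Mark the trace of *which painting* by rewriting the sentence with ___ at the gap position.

Underlying clause: The intern would refuse to translate which painting.
'which painting' functions as the direct object of 'translate'. The gap is right after 'translate'.

Which painting would the intern refuse to translate ___?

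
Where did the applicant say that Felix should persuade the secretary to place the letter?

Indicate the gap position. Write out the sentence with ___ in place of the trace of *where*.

Underlying clause: The applicant did say that Felix should persuade the secretary to place the letter where.
The filler 'where' is interpreted as the locative complement of 'place'. The gap is right after 'letter'.

Where did the applicant say that Felix should persuade the secretary to place the letter ___?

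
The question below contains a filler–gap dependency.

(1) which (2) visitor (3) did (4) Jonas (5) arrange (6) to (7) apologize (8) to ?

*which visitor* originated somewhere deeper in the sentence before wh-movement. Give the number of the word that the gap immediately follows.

8

Underlying clause: Jonas did arrange to apologize to which visitor.
The filler 'which visitor' is interpreted as the object of the preposition 'to'. Fronting leaves a gap immediately after 'to':
Which visitor did Jonas arrange to apologize to ___?
'to' is word 8.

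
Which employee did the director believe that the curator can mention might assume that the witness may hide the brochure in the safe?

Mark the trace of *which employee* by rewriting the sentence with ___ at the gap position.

Which employee did the director believe that the curator can mention ___ might assume that the witness may hide the brochure in the safe?

Pre-movement form: The director did believe that the curator can mention which employee might assume that the witness may hide the brochure in the safe.
'which employee' is the subject of the clause embedded under 'mention'. The gap is right after 'mention'.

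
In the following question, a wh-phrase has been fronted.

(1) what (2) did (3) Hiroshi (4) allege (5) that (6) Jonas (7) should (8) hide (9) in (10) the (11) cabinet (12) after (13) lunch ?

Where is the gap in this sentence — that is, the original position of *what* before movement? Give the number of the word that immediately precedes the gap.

Pre-movement form: Hiroshi did allege that Jonas should hide what in the cabinet after lunch.
The filler 'what' is interpreted as the direct object of 'hide'. Fronting leaves a gap immediately after 'hide':
What did Hiroshi allege that Jonas should hide ___ in the cabinet after lunch?
'hide' is word 8.

8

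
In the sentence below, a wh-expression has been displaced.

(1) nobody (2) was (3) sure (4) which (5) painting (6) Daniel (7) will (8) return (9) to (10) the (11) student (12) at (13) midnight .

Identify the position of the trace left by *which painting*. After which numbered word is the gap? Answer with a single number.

8

In situ: Daniel will return which painting to the student at midnight.
The filler 'which painting' is interpreted as the direct object of 'return'. Wh-movement fronts it, leaving a gap right after 'return':
Nobody was sure which painting Daniel will return ___ to the student at midnight.
'return' is word 8.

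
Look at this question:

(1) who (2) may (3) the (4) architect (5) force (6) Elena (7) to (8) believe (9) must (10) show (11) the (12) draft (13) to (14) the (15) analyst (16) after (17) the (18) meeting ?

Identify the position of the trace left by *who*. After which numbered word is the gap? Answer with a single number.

Pre-movement form: The architect may force Elena to believe who must show the draft to the analyst after the meeting.
'who' functions as the subject of the clause embedded under 'believe'. Fronting leaves a gap immediately after 'believe':
Who may the architect force Elena to believe ___ must show the draft to the analyst after the meeting?
'believe' is word 8.

8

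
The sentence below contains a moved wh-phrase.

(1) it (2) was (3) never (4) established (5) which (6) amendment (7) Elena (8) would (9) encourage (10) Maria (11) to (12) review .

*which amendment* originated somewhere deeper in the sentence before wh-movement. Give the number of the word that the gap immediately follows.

Before movement: Elena would encourage Maria to review which amendment.
The filler 'which amendment' is interpreted as the direct object of 'review'. It moves to the left edge, and the trace sits right after 'review':
It was never established which amendment Elena would encourage Maria to review ___.
'review' is word 12.

12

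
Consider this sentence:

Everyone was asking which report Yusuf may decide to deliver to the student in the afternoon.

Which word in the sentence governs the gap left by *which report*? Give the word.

deliver

Underlying clause: Yusuf may decide to deliver which report to the student in the afternoon.
'which report' functions as the direct object of 'deliver'. Fronting leaves a gap immediately after 'deliver':
Everyone was asking which report Yusuf may decide to deliver ___ to the student in the afternoon.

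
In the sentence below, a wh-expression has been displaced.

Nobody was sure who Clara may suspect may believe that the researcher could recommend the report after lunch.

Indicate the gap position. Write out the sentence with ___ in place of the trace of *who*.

Underlying clause: Clara may suspect who may believe that the researcher could recommend the report after lunch.
'who' functions as the subject of the clause embedded under 'suspect'. The gap is right after 'suspect'.

Nobody was sure who Clara may suspect ___ may believe that the researcher could recommend the report after lunch.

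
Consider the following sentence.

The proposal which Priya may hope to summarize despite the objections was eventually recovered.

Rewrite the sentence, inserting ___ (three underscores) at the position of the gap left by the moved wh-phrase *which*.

The filler 'which' is interpreted as the direct object of 'summarize'. The gap is right after 'summarize'.

The proposal which Priya may hope to summarize ___ despite the objections was eventually recovered.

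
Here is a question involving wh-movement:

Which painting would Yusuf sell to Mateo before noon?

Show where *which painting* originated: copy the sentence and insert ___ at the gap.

Which painting would Yusuf sell ___ to Mateo before noon?

Underlying clause: Yusuf would sell which painting to Mateo before noon.
'which painting' is the direct object of 'sell'. The gap is right after 'sell'.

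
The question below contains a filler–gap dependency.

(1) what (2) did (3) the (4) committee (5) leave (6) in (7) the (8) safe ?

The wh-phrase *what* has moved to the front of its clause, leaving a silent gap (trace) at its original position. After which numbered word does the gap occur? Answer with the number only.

In situ: The committee did leave what in the safe.
'what' functions as the direct object of 'leave'. Fronting leaves a gap immediately after 'leave':
What did the committee leave ___ in the safe?
'leave' is word 5.

5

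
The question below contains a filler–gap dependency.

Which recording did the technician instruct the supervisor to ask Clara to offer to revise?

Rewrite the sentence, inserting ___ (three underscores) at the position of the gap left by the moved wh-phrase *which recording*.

Before movement: The technician did instruct the supervisor to ask Clara to offer to revise which recording.
'which recording' is the direct object of 'revise'. The gap is right after 'revise'.

Which recording did the technician instruct the supervisor to ask Clara to offer to revise ___?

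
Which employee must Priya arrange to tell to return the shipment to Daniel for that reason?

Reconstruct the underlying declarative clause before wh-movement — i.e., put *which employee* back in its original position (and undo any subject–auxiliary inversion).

Priya must arrange to tell which employee to return the shipment to Daniel for that reason.

'which employee' is the direct object of 'tell'. Wh-movement fronts it, leaving a gap right after 'tell':
Which employee must Priya arrange to tell ___ to return the shipment to Daniel for that reason?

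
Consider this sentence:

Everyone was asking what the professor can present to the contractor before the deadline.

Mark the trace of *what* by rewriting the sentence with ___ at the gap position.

Before movement: The professor can present what to the contractor before the deadline.
'what' is the direct object of 'present'. The gap is right after 'present'.

Everyone was asking what the professor can present ___ to the contractor before the deadline.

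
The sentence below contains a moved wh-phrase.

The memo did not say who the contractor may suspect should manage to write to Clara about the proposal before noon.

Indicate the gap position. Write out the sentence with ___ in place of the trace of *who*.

Pre-movement form: The contractor may suspect who should manage to write to Clara about the proposal before noon.
'who' is the subject of the clause embedded under 'suspect'. The gap is right after 'suspect'.

The memo did not say who the contractor may suspect ___ should manage to write to Clara about the proposal before noon.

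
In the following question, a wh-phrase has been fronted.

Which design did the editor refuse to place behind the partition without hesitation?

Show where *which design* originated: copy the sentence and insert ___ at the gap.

Before movement: The editor did refuse to place which design behind the partition without hesitation.
The filler 'which design' is interpreted as the direct object of 'place'. The gap is right after 'place'.

Which design did the editor refuse to place ___ behind the partition without hesitation?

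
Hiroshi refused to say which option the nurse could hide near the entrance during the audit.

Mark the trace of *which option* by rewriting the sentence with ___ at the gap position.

Hiroshi refused to say which option the nurse could hide ___ near the entrance during the audit.

Underlying clause: The nurse could hide which option near the entrance during the audit.
'which option' is the direct object of 'hide'. The gap is right after 'hide'.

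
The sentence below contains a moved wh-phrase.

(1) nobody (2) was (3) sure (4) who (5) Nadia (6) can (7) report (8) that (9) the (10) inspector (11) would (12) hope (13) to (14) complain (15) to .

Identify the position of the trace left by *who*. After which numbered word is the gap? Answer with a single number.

15

Underlying clause: Nadia can report that the inspector would hope to complain to who.
'who' functions as the object of the preposition 'to'. It moves to the left edge, and the trace sits right after 'to':
Nobody was sure who Nadia can report that the inspector would hope to complain to ___.
'to' is word 15.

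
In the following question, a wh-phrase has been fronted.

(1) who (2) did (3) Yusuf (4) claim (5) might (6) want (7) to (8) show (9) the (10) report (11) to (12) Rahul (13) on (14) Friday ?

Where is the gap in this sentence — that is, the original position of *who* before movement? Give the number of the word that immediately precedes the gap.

4

In situ: Yusuf did claim who might want to show the report to Rahul on Friday.
'who' is the subject of the clause embedded under 'claim'. Fronting leaves a gap immediately after 'claim':
Who did Yusuf claim ___ might want to show the report to Rahul on Friday?
'claim' is word 4.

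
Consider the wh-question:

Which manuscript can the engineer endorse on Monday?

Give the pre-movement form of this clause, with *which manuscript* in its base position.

The engineer can endorse which manuscript on Monday.

'which manuscript' is the direct object of 'endorse'. It moves to the left edge, and the trace sits right after 'endorse':
Which manuscript can the engineer endorse ___ on Monday?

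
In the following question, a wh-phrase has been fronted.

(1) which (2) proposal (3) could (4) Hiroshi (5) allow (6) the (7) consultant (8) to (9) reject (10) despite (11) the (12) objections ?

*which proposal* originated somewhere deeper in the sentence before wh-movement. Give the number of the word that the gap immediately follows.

9

Underlying clause: Hiroshi could allow the consultant to reject which proposal despite the objections.
The filler 'which proposal' is interpreted as the direct object of 'reject'. Fronting leaves a gap immediately after 'reject':
Which proposal could Hiroshi allow the consultant to reject ___ despite the objections?
'reject' is word 9.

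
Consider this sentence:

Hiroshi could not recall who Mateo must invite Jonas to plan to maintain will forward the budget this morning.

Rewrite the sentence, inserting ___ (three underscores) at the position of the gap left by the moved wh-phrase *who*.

Before movement: Mateo must invite Jonas to plan to maintain who will forward the budget this morning.
The filler 'who' is interpreted as the subject of the clause embedded under 'maintain'. The gap is right after 'maintain'.

Hiroshi could not recall who Mateo must invite Jonas to plan to maintain ___ will forward the budget this morning.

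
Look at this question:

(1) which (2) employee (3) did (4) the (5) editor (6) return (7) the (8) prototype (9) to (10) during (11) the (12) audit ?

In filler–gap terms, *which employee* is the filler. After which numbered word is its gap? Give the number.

9

Before movement: The editor did return the prototype to which employee during the audit.
'which employee' functions as the object of the preposition 'to' (recipient of 'return'). Fronting leaves a gap immediately after 'to':
Which employee did the editor return the prototype to ___ during the audit?
'to' is word 9.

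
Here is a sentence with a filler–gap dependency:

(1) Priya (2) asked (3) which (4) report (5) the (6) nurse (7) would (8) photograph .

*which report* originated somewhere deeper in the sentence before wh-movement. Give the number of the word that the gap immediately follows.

8

Underlying clause: The nurse would photograph which report.
'which report' functions as the direct object of 'photograph'. Fronting leaves a gap immediately after 'photograph':
Priya asked which report the nurse would photograph ___.
'photograph' is word 8.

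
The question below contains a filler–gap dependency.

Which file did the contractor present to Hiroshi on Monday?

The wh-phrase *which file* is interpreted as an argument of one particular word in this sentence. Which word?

present

Pre-movement form: The contractor did present which file to Hiroshi on Monday.
'which file' functions as the direct object of 'present'. Fronting leaves a gap immediately after 'present':
Which file did the contractor present ___ to Hiroshi on Monday?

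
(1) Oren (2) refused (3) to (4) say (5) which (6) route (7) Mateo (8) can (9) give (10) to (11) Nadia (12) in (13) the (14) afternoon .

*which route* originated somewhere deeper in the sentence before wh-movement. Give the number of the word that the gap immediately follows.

9

Pre-movement form: Mateo can give which route to Nadia in the afternoon.
'which route' is the direct object of 'give'. Wh-movement fronts it, leaving a gap right after 'give':
Oren refused to say which route Mateo can give ___ to Nadia in the afternoon.
'give' is word 9.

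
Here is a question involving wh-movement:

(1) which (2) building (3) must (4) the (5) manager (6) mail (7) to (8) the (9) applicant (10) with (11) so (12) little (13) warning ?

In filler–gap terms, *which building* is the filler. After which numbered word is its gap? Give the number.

6

Underlying clause: The manager must mail which building to the applicant with so little warning.
'which building' functions as the direct object of 'mail'. It moves to the left edge, and the trace sits right after 'mail':
Which building must the manager mail ___ to the applicant with so little warning?
'mail' is word 6.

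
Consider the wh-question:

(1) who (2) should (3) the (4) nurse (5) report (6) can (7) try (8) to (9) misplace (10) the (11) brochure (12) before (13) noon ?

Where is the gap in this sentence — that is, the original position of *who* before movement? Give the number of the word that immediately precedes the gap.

5

Before movement: The nurse should report who can try to misplace the brochure before noon.
'who' is the subject of the clause embedded under 'report'. Fronting leaves a gap immediately after 'report':
Who should the nurse report ___ can try to misplace the brochure before noon?
'report' is word 5.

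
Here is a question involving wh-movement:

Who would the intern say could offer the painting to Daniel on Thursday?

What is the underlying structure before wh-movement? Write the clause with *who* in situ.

The filler 'who' is interpreted as the subject of the clause embedded under 'say'. It moves to the left edge, and the trace sits right after 'say':
Who would the intern say ___ could offer the painting to Daniel on Thursday?

The intern would say who could offer the painting to Daniel on Thursday.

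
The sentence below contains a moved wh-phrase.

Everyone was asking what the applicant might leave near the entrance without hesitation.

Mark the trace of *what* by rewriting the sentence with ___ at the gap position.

Pre-movement form: The applicant might leave what near the entrance without hesitation.
'what' functions as the direct object of 'leave'. The gap is right after 'leave'.

Everyone was asking what the applicant might leave ___ near the entrance without hesitation.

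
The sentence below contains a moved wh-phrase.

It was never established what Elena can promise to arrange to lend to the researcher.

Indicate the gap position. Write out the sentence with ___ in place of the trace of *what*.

Pre-movement form: Elena can promise to arrange to lend what to the researcher.
'what' functions as the direct object of 'lend'. The gap is right after 'lend'.

It was never established what Elena can promise to arrange to lend ___ to the researcher.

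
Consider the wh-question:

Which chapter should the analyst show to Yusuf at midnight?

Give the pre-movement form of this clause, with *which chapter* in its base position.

The filler 'which chapter' is interpreted as the direct object of 'show'. Wh-movement fronts it, leaving a gap right after 'show':
Which chapter should the analyst show ___ to Yusuf at midnight?

The analyst should show which chapter to Yusuf at midnight.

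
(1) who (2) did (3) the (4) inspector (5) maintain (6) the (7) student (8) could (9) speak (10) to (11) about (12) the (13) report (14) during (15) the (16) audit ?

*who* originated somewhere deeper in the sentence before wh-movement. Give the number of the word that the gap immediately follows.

Before movement: The inspector did maintain the student could speak to who about the report during the audit.
'who' is the object of the preposition 'to'. Wh-movement fronts it, leaving a gap right after 'to':
Who did the inspector maintain the student could speak to ___ about the report during the audit?
'to' is word 10.

10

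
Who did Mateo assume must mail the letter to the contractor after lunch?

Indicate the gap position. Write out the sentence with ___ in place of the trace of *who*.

Who did Mateo assume ___ must mail the letter to the contractor after lunch?

In situ: Mateo did assume who must mail the letter to the contractor after lunch.
'who' functions as the subject of the clause embedded under 'assume'. The gap is right after 'assume'.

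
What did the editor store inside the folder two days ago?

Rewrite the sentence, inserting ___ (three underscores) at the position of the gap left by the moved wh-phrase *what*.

Before movement: The editor did store what inside the folder two days ago.
'what' functions as the direct object of 'store'. The gap is right after 'store'.

What did the editor store ___ inside the folder two days ago?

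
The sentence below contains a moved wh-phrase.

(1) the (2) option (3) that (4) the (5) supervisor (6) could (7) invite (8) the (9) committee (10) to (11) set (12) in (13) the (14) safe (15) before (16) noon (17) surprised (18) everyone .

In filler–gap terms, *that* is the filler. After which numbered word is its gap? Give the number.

11

'that' functions as the direct object of 'set'. It moves to the left edge, and the trace sits right after 'set':
The option that the supervisor could invite the committee to set ___ in the safe before noon surprised everyone.
'set' is word 11.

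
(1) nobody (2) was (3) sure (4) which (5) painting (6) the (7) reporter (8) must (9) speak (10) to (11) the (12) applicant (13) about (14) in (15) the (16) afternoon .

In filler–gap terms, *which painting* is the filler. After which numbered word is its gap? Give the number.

In situ: The reporter must speak to the applicant about which painting in the afternoon.
The filler 'which painting' is interpreted as the object of the preposition 'about'. Fronting leaves a gap immediately after 'about':
Nobody was sure which painting the reporter must speak to the applicant about ___ in the afternoon.
'about' is word 13.

13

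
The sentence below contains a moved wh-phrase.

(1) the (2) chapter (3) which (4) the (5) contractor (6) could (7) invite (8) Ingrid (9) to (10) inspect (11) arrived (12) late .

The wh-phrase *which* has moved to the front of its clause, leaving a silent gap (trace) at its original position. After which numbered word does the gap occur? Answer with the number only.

10

The filler 'which' is interpreted as the direct object of 'inspect'. It moves to the left edge, and the trace sits right after 'inspect':
The chapter which the contractor could invite Ingrid to inspect ___ arrived late.
'inspect' is word 10.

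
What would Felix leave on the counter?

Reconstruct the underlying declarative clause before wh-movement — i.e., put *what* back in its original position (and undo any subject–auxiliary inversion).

'what' is the direct object of 'leave'. It moves to the left edge, and the trace sits right after 'leave':
What would Felix leave ___ on the counter?

Felix would leave what on the counter.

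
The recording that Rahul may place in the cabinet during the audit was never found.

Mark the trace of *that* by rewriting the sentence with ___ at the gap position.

'that' functions as the direct object of 'place'. The gap is right after 'place'.

The recording that Rahul may place ___ in the cabinet during the audit was never found.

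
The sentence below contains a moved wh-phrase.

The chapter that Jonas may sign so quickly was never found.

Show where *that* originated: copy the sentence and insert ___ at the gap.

The filler 'that' is interpreted as the direct object of 'sign'. The gap is right after 'sign'.

The chapter that Jonas may sign ___ so quickly was never found.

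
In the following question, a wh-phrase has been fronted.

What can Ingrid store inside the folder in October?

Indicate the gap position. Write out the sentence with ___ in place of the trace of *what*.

Before movement: Ingrid can store what inside the folder in October.
'what' is the direct object of 'store'. The gap is right after 'store'.

What can Ingrid store ___ inside the folder in October?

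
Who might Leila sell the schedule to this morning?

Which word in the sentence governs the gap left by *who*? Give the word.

Before movement: Leila might sell the schedule to who this morning.
The filler 'who' is interpreted as the object of the preposition 'to' (recipient of 'sell'). Fronting leaves a gap immediately after 'to':
Who might Leila sell the schedule to ___ this morning?

to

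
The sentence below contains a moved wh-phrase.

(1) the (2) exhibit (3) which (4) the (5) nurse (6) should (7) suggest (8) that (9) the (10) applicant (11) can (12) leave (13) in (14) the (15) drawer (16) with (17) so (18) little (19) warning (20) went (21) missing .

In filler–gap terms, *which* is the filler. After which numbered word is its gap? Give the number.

12

The filler 'which' is interpreted as the direct object of 'leave'. Fronting leaves a gap immediately after 'leave':
The exhibit which the nurse should suggest that the applicant can leave ___ in the drawer with so little warning went missing.
'leave' is word 12.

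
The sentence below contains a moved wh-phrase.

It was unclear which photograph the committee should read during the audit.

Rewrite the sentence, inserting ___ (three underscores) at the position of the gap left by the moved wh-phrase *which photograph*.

It was unclear which photograph the committee should read ___ during the audit.

Underlying clause: The committee should read which photograph during the audit.
'which photograph' is the direct object of 'read'. The gap is right after 'read'.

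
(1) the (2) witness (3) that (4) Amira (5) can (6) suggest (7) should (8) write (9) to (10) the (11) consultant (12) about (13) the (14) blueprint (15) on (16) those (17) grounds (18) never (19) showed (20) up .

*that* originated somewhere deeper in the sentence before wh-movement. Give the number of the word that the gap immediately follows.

'that' is the subject of the clause embedded under 'suggest'. Fronting leaves a gap immediately after 'suggest':
The witness that Amira can suggest ___ should write to the consultant about the blueprint on those grounds never showed up.
'suggest' is word 6.

6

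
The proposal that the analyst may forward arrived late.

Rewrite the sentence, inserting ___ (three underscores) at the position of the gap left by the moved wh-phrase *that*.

The proposal that the analyst may forward ___ arrived late.

'that' is the direct object of 'forward'. The gap is right after 'forward'.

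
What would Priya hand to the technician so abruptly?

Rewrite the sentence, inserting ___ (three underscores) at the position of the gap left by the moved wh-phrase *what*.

What would Priya hand ___ to the technician so abruptly?

Before movement: Priya would hand what to the technician so abruptly.
'what' is the direct object of 'hand'. The gap is right after 'hand'.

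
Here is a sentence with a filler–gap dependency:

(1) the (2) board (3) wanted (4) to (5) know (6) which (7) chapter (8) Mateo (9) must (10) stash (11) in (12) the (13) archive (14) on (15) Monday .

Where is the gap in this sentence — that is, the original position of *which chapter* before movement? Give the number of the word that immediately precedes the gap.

10

Underlying clause: Mateo must stash which chapter in the archive on Monday.
'which chapter' is the direct object of 'stash'. Fronting leaves a gap immediately after 'stash':
The board wanted to know which chapter Mateo must stash ___ in the archive on Monday.
'stash' is word 10.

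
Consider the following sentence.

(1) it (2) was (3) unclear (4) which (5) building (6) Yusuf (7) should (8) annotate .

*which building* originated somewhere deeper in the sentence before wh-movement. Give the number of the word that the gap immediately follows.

Pre-movement form: Yusuf should annotate which building.
'which building' functions as the direct object of 'annotate'. It moves to the left edge, and the trace sits right after 'annotate':
It was unclear which building Yusuf should annotate ___.
'annotate' is word 8.

8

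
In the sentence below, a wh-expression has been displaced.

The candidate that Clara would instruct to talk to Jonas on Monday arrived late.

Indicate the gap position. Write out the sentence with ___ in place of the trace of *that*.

'that' is the direct object of 'instruct'. The gap is right after 'instruct'.

The candidate that Clara would instruct ___ to talk to Jonas on Monday arrived late.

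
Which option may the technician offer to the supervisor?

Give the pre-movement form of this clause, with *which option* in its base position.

'which option' is the direct object of 'offer'. Fronting leaves a gap immediately after 'offer':
Which option may the technician offer ___ to the supervisor?

The technician may offer which option to the supervisor.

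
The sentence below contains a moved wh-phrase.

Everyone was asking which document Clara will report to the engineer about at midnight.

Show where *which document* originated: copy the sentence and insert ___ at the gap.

Everyone was asking which document Clara will report to the engineer about ___ at midnight.

Pre-movement form: Clara will report to the engineer about which document at midnight.
'which document' functions as the object of the preposition 'about'. The gap is right after 'about'.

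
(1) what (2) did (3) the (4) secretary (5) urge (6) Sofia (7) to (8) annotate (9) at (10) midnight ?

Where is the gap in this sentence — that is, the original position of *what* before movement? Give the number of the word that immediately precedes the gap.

8

Before movement: The secretary did urge Sofia to annotate what at midnight.
The filler 'what' is interpreted as the direct object of 'annotate'. Wh-movement fronts it, leaving a gap right after 'annotate':
What did the secretary urge Sofia to annotate ___ at midnight?
'annotate' is word 8.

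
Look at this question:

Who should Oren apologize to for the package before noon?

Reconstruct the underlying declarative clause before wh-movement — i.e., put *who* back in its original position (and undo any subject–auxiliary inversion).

Oren should apologize to who for the package before noon.

'who' is the object of the preposition 'to'. Wh-movement fronts it, leaving a gap right after 'to':
Who should Oren apologize to ___ for the package before noon?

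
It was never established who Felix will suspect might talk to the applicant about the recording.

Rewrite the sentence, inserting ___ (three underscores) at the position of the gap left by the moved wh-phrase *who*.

Underlying clause: Felix will suspect who might talk to the applicant about the recording.
The filler 'who' is interpreted as the subject of the clause embedded under 'suspect'. The gap is right after 'suspect'.

It was never established who Felix will suspect ___ might talk to the applicant about the recording.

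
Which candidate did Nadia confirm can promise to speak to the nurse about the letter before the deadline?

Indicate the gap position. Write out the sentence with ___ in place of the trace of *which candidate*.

Which candidate did Nadia confirm ___ can promise to speak to the nurse about the letter before the deadline?

Pre-movement form: Nadia did confirm which candidate can promise to speak to the nurse about the letter before the deadline.
'which candidate' functions as the subject of the clause embedded under 'confirm'. The gap is right after 'confirm'.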